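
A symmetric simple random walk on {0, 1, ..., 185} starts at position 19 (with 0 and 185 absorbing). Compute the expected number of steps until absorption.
E[τ | X_0 = 19] = 3154

Let v_k = E[τ | X_0 = k]. Boundary: v_0 = v_185 = 0. Recurrence: v_k = 1 + (v_{k-1} + v_{k+1})/2 for 1 ≤ k ≤ 184. The particular solution to v_k − (v_{k-1} + v_{k+1})/2 = 1 is v_k = −k^2. Adding homogeneous solution A + B k and matching boundaries gives v_k = k (185 − k). Substituting k = 19: v_19 = 19 · 166 = 3154.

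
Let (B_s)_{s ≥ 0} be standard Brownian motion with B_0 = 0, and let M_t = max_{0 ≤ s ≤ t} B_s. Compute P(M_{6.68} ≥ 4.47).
P(M_{6.68} ≥ 4.47) = 2·P(B_{6.68} ≥ 4.47) = 2(1 − Φ(4.47/√6.68)) ≈ 0.0837

By the reflection principle for Brownian motion, P(M_t ≥ a) = 2 · P(B_t ≥ a) for a ≥ 0. Since B_t ~ N(0, t), P(B_t ≥ 4.47) = 1 − Φ(4.47/√t) = 1 − Φ(4.47/√6.68) = 1 − Φ(1.7295). So
  P(M_{6.68} ≥ 4.47) = 2(1 − Φ(1.7295)) ≈ 0.0837.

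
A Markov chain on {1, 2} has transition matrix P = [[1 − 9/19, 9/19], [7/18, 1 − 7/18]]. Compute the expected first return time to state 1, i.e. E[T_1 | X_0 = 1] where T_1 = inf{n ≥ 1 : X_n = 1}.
E[T_1 | X_0 = 1] = 1/π_1 = 295/133

For an irreducible recurrent Markov chain with stationary distribution π, E[T_i | X_0 = i] = 1/π_i (Kac's formula). Here π_1 = (7/18)/(9/19 + 7/18) = (7/18)/(295/342) = 133/295, so E[T_1 | X_0 = 1] = 1/π_1 = (9/19 + 7/18)/(7/18) = (295/342)/(7/18) = 295/133.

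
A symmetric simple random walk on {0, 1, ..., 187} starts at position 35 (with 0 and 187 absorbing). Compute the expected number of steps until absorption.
E[τ | X_0 = 35] = 5320

Let v_k = E[τ | X_0 = k]. Boundary: v_0 = v_187 = 0. Recurrence: v_k = 1 + (v_{k-1} + v_{k+1})/2 for 1 ≤ k ≤ 186. The particular solution to v_k − (v_{k-1} + v_{k+1})/2 = 1 is v_k = −k^2. Adding homogeneous solution A + B k and matching boundaries gives v_k = k (187 − k). Substituting k = 35: v_35 = 35 · 152 = 5320.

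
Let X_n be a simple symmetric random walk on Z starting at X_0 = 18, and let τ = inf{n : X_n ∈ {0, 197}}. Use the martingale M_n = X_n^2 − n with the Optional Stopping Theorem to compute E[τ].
E[τ] = 3222

M_n = X_n^2 − n is a martingale (since E[X_{n+1}^2 | F_n] = X_n^2 + 1). By OST (τ has finite mean in a bounded region), E[M_τ] = E[M_0] = X_0^2 − 0 = 18^2 = 324. Also E[M_τ] = E[X_τ^2] − E[τ]. The walk exits at 0 or 197, with P(hit 197 first) = 18/197, so E[X_τ^2] = 197^2 · 18/197 + 0 = 3546. Thus E[τ] = E[X_τ^2] − E[M_τ] = 3546 − 324 = 3222 = 18(197 − 18) = 3222.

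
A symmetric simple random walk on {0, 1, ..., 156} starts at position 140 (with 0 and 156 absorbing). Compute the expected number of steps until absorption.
E[τ | X_0 = 140] = 2240

Let v_k = E[τ | X_0 = k]. Boundary: v_0 = v_156 = 0. Recurrence: v_k = 1 + (v_{k-1} + v_{k+1})/2 for 1 ≤ k ≤ 155. The particular solution to v_k − (v_{k-1} + v_{k+1})/2 = 1 is v_k = −k^2. Adding homogeneous solution A + B k and matching boundaries gives v_k = k (156 − k). Substituting k = 140: v_140 = 140 · 16 = 2240.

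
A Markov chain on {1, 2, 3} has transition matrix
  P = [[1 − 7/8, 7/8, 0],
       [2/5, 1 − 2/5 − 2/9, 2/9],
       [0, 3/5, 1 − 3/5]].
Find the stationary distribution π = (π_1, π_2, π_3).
π = (432/1727, 945/1727, 350/1727)

This is a birth-death chain on three states, which satisfies detailed balance: π_1 · P_{12} = π_2 · P_{21} and π_2 · P_{23} = π_3 · P_{32}.
From π_1 · 7/8 = π_2 · 2/5: π_2/π_1 = (7/8)/(2/5) = 35/16.
From π_2 · 2/9 = π_3 · 3/5: π_3/π_2 = (2/9)/(3/5) = 10/27.
Take π_1 proportional to 1; then unnormalized π = (1, 35/16, 175/216). Normalize by dividing by the sum 1727/432:
  π = (432/1727, 945/1727, 350/1727).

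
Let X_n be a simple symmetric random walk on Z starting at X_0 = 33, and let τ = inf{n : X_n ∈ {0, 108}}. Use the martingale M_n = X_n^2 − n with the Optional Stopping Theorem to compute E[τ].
E[τ] = 2475

M_n = X_n^2 − n is a martingale (since E[X_{n+1}^2 | F_n] = X_n^2 + 1). By OST (τ has finite mean in a bounded region), E[M_τ] = E[M_0] = X_0^2 − 0 = 33^2 = 1089. Also E[M_τ] = E[X_τ^2] − E[τ]. The walk exits at 0 or 108, with P(hit 108 first) = 33/108, so E[X_τ^2] = 108^2 · 33/108 + 0 = 3564. Thus E[τ] = E[X_τ^2] − E[M_τ] = 3564 − 1089 = 2475 = 33(108 − 33) = 2475.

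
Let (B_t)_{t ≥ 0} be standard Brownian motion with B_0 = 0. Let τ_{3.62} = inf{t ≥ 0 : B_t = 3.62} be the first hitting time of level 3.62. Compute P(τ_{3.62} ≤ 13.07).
P(τ_{3.62} ≤ 13.07) = 2(1 − Φ(3.62/√13.07)) = 2(1 − Φ(1.0013)) ≈ 0.3167

By the reflection principle for standard BM, P(τ_b ≤ t) = 2 · P(B_t ≥ b). Since B_t ~ N(0, t), P(B_t ≥ 3.62) = 1 − Φ(3.62/√t) = 1 − Φ(3.62/√13.07) = 1 − Φ(1.0013) ≈ 0.15834. Doubling: P(τ_{3.62} ≤ 13.07) ≈ 2 · 0.15834 = 0.31668 ≈ 0.3167.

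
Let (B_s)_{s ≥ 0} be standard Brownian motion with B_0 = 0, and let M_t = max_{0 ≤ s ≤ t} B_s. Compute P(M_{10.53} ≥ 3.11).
P(M_{10.53} ≥ 3.11) = 2·P(B_{10.53} ≥ 3.11) = 2(1 − Φ(3.11/√10.53)) ≈ 0.3379

By the reflection principle for Brownian motion, P(M_t ≥ a) = 2 · P(B_t ≥ a) for a ≥ 0. Since B_t ~ N(0, t), P(B_t ≥ 3.11) = 1 − Φ(3.11/√t) = 1 − Φ(3.11/√10.53) = 1 − Φ(0.9584). So
  P(M_{10.53} ≥ 3.11) = 2(1 − Φ(0.9584)) ≈ 0.3379.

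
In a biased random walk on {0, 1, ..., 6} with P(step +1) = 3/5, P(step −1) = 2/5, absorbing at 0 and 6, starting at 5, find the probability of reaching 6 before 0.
P(hit 6 before 0) = (1 − (2/3)^5) / (1 − (2/3)^6) = 633/665

Let u_k denote P(reach 6 before 0 | start at k). Boundary: u_0 = 0, u_6 = 1. Recurrence: u_k = 3/5·u_{k+1} + 2/5·u_{k-1} for 1 ≤ k ≤ 5. Try u_k = A + B·r^k with r = q/p = (2/5)/(3/5) = 2/3. Substitution satisfies the recurrence; boundary conditions give:
  u_k = (1 − r^k) / (1 − r^N) = (1 − (2/3)^5) / (1 − (2/3)^6) = 633/665.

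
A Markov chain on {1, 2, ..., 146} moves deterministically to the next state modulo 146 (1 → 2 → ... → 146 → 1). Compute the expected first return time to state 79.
E[T_79 | X_0 = 79] = 146

The chain cycles deterministically, so starting at state 79 it returns in exactly 146 steps. Equivalently, the stationary distribution is uniform π_j = 1/146 for every state j, so by Kac's formula E[T_79] = 1/π_79 = 146.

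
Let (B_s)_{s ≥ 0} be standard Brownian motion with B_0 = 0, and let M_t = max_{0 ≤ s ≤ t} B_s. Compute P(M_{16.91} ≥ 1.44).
P(M_{16.91} ≥ 1.44) = 2·P(B_{16.91} ≥ 1.44) = 2(1 − Φ(1.44/√16.91)) ≈ 0.7262

By the reflection principle for Brownian motion, P(M_t ≥ a) = 2 · P(B_t ≥ a) for a ≥ 0. Since B_t ~ N(0, t), P(B_t ≥ 1.44) = 1 − Φ(1.44/√t) = 1 − Φ(1.44/√16.91) = 1 − Φ(0.3502). So
  P(M_{16.91} ≥ 1.44) = 2(1 − Φ(0.3502)) ≈ 0.7262.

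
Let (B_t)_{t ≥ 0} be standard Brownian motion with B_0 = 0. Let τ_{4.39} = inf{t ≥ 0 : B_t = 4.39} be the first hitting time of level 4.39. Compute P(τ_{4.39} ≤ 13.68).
P(τ_{4.39} ≤ 13.68) = 2(1 − Φ(4.39/√13.68)) = 2(1 − Φ(1.1869)) ≈ 0.2353

By the reflection principle for standard BM, P(τ_b ≤ t) = 2 · P(B_t ≥ b). Since B_t ~ N(0, t), P(B_t ≥ 4.39) = 1 − Φ(4.39/√t) = 1 − Φ(4.39/√13.68) = 1 − Φ(1.1869) ≈ 0.11763. Doubling: P(τ_{4.39} ≤ 13.68) ≈ 2 · 0.11763 = 0.23526 ≈ 0.2353.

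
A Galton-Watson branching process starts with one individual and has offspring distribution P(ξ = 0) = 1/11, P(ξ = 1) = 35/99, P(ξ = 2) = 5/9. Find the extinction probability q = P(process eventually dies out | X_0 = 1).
q = 9/55

The pgf is f(s) = 1/11 + 35/99·s + 5/9·s². The extinction probability q is the smallest fixed point of f in [0, 1]. Setting s = f(s):
  5/9·s² + (35/99 − 1)·s + 1/11 = 0
  5/9·s² − (1/11 + 5/9)·s + 1/11 = 0
which factors as (s − 1)·(5/9·s − 1/11) = 0, giving roots s = 1 and s = (1/11)/(5/9) = 9/55.
Mean offspring μ = 35/99 + 2·5/9 = 145/99 > 1 (supercritical), so q < 1. The extinction probability is the smaller root: q = (1/11)/(5/9) = 9/55.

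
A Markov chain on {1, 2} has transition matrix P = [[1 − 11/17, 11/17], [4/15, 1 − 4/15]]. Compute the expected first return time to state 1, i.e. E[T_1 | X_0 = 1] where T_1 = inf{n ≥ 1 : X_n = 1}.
E[T_1 | X_0 = 1] = 1/π_1 = 233/68

For an irreducible recurrent Markov chain with stationary distribution π, E[T_i | X_0 = i] = 1/π_i (Kac's formula). Here π_1 = (4/15)/(11/17 + 4/15) = (4/15)/(233/255) = 68/233, so E[T_1 | X_0 = 1] = 1/π_1 = (11/17 + 4/15)/(4/15) = (233/255)/(4/15) = 233/68.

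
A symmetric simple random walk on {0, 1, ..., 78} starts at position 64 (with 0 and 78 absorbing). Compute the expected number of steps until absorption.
E[τ | X_0 = 64] = 896

Let v_k = E[τ | X_0 = k]. Boundary: v_0 = v_78 = 0. Recurrence: v_k = 1 + (v_{k-1} + v_{k+1})/2 for 1 ≤ k ≤ 77. The particular solution to v_k − (v_{k-1} + v_{k+1})/2 = 1 is v_k = −k^2. Adding homogeneous solution A + B k and matching boundaries gives v_k = k (78 − k). Substituting k = 64: v_64 = 64 · 14 = 896.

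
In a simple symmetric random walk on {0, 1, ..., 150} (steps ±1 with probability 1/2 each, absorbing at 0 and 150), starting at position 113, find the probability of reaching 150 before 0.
P(hit 150 before 0) = 113/150

Let u_k = P(hit 150 before 0 | start at k). Then u_0 = 0, u_150 = 1, and u_k = u_{k-1}/2 + u_{k+1}/2 for 1 ≤ k ≤ 149. This harmonic recurrence is solved by u_k = k/150, giving u_113 = 113/150.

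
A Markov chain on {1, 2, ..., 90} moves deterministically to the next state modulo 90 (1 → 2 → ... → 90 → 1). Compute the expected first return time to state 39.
E[T_39 | X_0 = 39] = 90

The chain cycles deterministically, so starting at state 39 it returns in exactly 90 steps. Equivalently, the stationary distribution is uniform π_j = 1/90 for every state j, so by Kac's formula E[T_39] = 1/π_39 = 90.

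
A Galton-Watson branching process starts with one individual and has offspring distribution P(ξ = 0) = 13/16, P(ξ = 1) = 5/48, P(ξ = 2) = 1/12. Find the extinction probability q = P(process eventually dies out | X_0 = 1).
q = 1

Mean offspring μ = 0·13/16 + 1·5/48 + 2·1/12 = 13/48 ≤ 1. For μ ≤ 1 with offspring not concentrated at 1, the Galton-Watson process goes extinct almost surely, so q = 1.
(Algebraic check: The pgf is f(s) = 13/16 + 5/48·s + 1/12·s². The extinction probability q is the smallest fixed point of f in [0, 1]. Setting s = f(s):
  1/12·s² + (5/48 − 1)·s + 13/16 = 0
  1/12·s² − (13/16 + 1/12)·s + 13/16 = 0
which factors as (s − 1)·(1/12·s − 13/16) = 0, giving roots s = 1 and s = (13/16)/(1/12) = 39/4. Since 39/4 ≥ 1, the smallest root in [0, 1] is s = 1.)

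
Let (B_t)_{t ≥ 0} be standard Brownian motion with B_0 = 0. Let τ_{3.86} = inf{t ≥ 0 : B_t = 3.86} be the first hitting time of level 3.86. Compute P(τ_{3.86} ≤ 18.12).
P(τ_{3.86} ≤ 18.12) = 2(1 − Φ(3.86/√18.12)) = 2(1 − Φ(0.9068)) ≈ 0.3645

By the reflection principle for standard BM, P(τ_b ≤ t) = 2 · P(B_t ≥ b). Since B_t ~ N(0, t), P(B_t ≥ 3.86) = 1 − Φ(3.86/√t) = 1 − Φ(3.86/√18.12) = 1 − Φ(0.9068) ≈ 0.18226. Doubling: P(τ_{3.86} ≤ 18.12) ≈ 2 · 0.18226 = 0.36452 ≈ 0.3645.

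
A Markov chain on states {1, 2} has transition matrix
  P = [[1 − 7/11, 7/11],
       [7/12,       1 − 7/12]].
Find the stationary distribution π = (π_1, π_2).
π_1 = 11/23, π_2 = 12/23

Solve πP = π with π_1 + π_2 = 1. From πP = π: π_1 · (1 − 7/11) + π_2 · 7/12 = π_1 ⇒ π_2 · 7/12 = π_1 · 7/11 ⇒ π_2/π_1 = (7/11)/(7/12) = 12/11. Together with π_1 + π_2 = 1:
  π_1 = (7/12)/(7/11 + 7/12) = (7/12)/(161/132) = 11/23,
  π_2 = (7/11)/(7/11 + 7/12) = (7/11)/(161/132) = 12/23.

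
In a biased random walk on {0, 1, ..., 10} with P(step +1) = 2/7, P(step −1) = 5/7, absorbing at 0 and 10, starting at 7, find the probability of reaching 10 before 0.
P(hit 10 before 0) = (1 − (5/2)^7) / (1 − (5/2)^10) = 207992/3254867

Let u_k denote P(reach 10 before 0 | start at k). Boundary: u_0 = 0, u_10 = 1. Recurrence: u_k = 2/7·u_{k+1} + 5/7·u_{k-1} for 1 ≤ k ≤ 9. Try u_k = A + B·r^k with r = q/p = (5/7)/(2/7) = 5/2. Substitution satisfies the recurrence; boundary conditions give:
  u_k = (1 − r^k) / (1 − r^N) = (1 − (5/2)^7) / (1 − (5/2)^10) = 207992/3254867.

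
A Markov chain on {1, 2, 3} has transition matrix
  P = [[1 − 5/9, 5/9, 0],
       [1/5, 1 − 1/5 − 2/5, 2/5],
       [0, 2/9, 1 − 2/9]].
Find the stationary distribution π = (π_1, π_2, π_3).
π = (9/79, 25/79, 45/79)

This is a birth-death chain on three states, which satisfies detailed balance: π_1 · P_{12} = π_2 · P_{21} and π_2 · P_{23} = π_3 · P_{32}.
From π_1 · 5/9 = π_2 · 1/5: π_2/π_1 = (5/9)/(1/5) = 25/9.
From π_2 · 2/5 = π_3 · 2/9: π_3/π_2 = (2/5)/(2/9) = 9/5.
Take π_1 proportional to 1; then unnormalized π = (1, 25/9, 5). Normalize by dividing by the sum 79/9:
  π = (9/79, 25/79, 45/79).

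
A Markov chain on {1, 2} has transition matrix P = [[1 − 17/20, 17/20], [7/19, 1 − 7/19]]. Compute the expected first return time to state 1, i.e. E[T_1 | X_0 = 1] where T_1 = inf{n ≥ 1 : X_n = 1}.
E[T_1 | X_0 = 1] = 1/π_1 = 463/140

For an irreducible recurrent Markov chain with stationary distribution π, E[T_i | X_0 = i] = 1/π_i (Kac's formula). Here π_1 = (7/19)/(17/20 + 7/19) = (7/19)/(463/380) = 140/463, so E[T_1 | X_0 = 1] = 1/π_1 = (17/20 + 7/19)/(7/19) = (463/380)/(7/19) = 463/140.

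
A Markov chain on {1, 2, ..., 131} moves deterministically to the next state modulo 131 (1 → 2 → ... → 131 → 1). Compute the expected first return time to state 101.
E[T_101 | X_0 = 101] = 131

The chain cycles deterministically, so starting at state 101 it returns in exactly 131 steps. Equivalently, the stationary distribution is uniform π_j = 1/131 for every state j, so by Kac's formula E[T_101] = 1/π_101 = 131.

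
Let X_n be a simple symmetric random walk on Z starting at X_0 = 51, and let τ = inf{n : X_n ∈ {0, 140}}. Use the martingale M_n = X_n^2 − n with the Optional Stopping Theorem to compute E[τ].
E[τ] = 4539

M_n = X_n^2 − n is a martingale (since E[X_{n+1}^2 | F_n] = X_n^2 + 1). By OST (τ has finite mean in a bounded region), E[M_τ] = E[M_0] = X_0^2 − 0 = 51^2 = 2601. Also E[M_τ] = E[X_τ^2] − E[τ]. The walk exits at 0 or 140, with P(hit 140 first) = 51/140, so E[X_τ^2] = 140^2 · 51/140 + 0 = 7140. Thus E[τ] = E[X_τ^2] − E[M_τ] = 7140 − 2601 = 4539 = 51(140 − 51) = 4539.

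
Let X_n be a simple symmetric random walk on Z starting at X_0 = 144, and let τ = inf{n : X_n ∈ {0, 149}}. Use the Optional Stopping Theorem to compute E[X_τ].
E[X_τ] = 144

X_n is a martingale and τ is a bounded-mean stopping time (indeed τ is finite a.s. with bounded expectation since the walk is in a bounded region). By the OST, E[X_τ] = E[X_0] = 144. Equivalently: E[X_τ] = 149 · P(hit 149 first) + 0 · P(hit 0 first) = 149 · (144/149) = 144.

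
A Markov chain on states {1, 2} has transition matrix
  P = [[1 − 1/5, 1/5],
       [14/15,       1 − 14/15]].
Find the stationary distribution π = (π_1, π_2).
π_1 = 14/17, π_2 = 3/17

Solve πP = π with π_1 + π_2 = 1. From πP = π: π_1 · (1 − 1/5) + π_2 · 14/15 = π_1 ⇒ π_2 · 14/15 = π_1 · 1/5 ⇒ π_2/π_1 = (1/5)/(14/15) = 3/14. Together with π_1 + π_2 = 1:
  π_1 = (14/15)/(1/5 + 14/15) = (14/15)/(17/15) = 14/17,
  π_2 = (1/5)/(1/5 + 14/15) = (1/5)/(17/15) = 3/17.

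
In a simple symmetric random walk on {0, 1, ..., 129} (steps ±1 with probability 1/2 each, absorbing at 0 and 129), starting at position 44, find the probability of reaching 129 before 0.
P(hit 129 before 0) = 44/129

Let u_k = P(hit 129 before 0 | start at k). Then u_0 = 0, u_129 = 1, and u_k = u_{k-1}/2 + u_{k+1}/2 for 1 ≤ k ≤ 128. This harmonic recurrence is solved by u_k = k/129, giving u_44 = 44/129.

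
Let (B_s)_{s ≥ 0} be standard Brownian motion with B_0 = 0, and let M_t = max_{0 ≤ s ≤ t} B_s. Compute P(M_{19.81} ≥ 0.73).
P(M_{19.81} ≥ 0.73) = 2·P(B_{19.81} ≥ 0.73) = 2(1 − Φ(0.73/√19.81)) ≈ 0.8697

By the reflection principle for Brownian motion, P(M_t ≥ a) = 2 · P(B_t ≥ a) for a ≥ 0. Since B_t ~ N(0, t), P(B_t ≥ 0.73) = 1 − Φ(0.73/√t) = 1 − Φ(0.73/√19.81) = 1 − Φ(0.1640). So
  P(M_{19.81} ≥ 0.73) = 2(1 − Φ(0.1640)) ≈ 0.8697.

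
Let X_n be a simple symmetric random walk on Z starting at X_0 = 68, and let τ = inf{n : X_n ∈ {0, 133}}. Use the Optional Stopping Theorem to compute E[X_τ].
E[X_τ] = 68

X_n is a martingale and τ is a bounded-mean stopping time (indeed τ is finite a.s. with bounded expectation since the walk is in a bounded region). By the OST, E[X_τ] = E[X_0] = 68. Equivalently: E[X_τ] = 133 · P(hit 133 first) + 0 · P(hit 0 first) = 133 · (68/133) = 68.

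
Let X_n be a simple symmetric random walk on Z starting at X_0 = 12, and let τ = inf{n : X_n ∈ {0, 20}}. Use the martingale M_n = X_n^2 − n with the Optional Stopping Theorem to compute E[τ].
E[τ] = 96

M_n = X_n^2 − n is a martingale (since E[X_{n+1}^2 | F_n] = X_n^2 + 1). By OST (τ has finite mean in a bounded region), E[M_τ] = E[M_0] = X_0^2 − 0 = 12^2 = 144. Also E[M_τ] = E[X_τ^2] − E[τ]. The walk exits at 0 or 20, with P(hit 20 first) = 12/20, so E[X_τ^2] = 20^2 · 12/20 + 0 = 240. Thus E[τ] = E[X_τ^2] − E[M_τ] = 240 − 144 = 96 = 12(20 − 12) = 96.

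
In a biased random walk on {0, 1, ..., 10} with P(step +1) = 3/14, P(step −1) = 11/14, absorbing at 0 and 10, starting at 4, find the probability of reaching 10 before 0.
P(hit 10 before 0) = (1 − (11/3)^4) / (1 − (11/3)^10) = 94770/231583621

Let u_k denote P(reach 10 before 0 | start at k). Boundary: u_0 = 0, u_10 = 1. Recurrence: u_k = 3/14·u_{k+1} + 11/14·u_{k-1} for 1 ≤ k ≤ 9. Try u_k = A + B·r^k with r = q/p = (11/14)/(3/14) = 11/3. Substitution satisfies the recurrence; boundary conditions give:
  u_k = (1 − r^k) / (1 − r^N) = (1 − (11/3)^4) / (1 − (11/3)^10) = 94770/231583621.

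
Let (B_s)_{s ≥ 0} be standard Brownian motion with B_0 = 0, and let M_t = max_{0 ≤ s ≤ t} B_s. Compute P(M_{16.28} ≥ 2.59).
P(M_{16.28} ≥ 2.59) = 2·P(B_{16.28} ≥ 2.59) = 2(1 − Φ(2.59/√16.28)) ≈ 0.5209

By the reflection principle for Brownian motion, P(M_t ≥ a) = 2 · P(B_t ≥ a) for a ≥ 0. Since B_t ~ N(0, t), P(B_t ≥ 2.59) = 1 − Φ(2.59/√t) = 1 − Φ(2.59/√16.28) = 1 − Φ(0.6419). So
  P(M_{16.28} ≥ 2.59) = 2(1 − Φ(0.6419)) ≈ 0.5209.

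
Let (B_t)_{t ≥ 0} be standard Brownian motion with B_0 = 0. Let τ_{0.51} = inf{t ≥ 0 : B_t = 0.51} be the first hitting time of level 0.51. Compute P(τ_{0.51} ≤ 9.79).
P(τ_{0.51} ≤ 9.79) = 2(1 − Φ(0.51/√9.79)) = 2(1 − Φ(0.1630)) ≈ 0.8705

By the reflection principle for standard BM, P(τ_b ≤ t) = 2 · P(B_t ≥ b). Since B_t ~ N(0, t), P(B_t ≥ 0.51) = 1 − Φ(0.51/√t) = 1 − Φ(0.51/√9.79) = 1 − Φ(0.1630) ≈ 0.43526. Doubling: P(τ_{0.51} ≤ 9.79) ≈ 2 · 0.43526 = 0.87052 ≈ 0.8705.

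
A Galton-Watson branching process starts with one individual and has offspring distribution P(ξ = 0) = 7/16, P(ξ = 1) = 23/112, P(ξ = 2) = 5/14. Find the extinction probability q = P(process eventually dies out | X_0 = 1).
q = 1

Mean offspring μ = 0·7/16 + 1·23/112 + 2·5/14 = 103/112 ≤ 1. For μ ≤ 1 with offspring not concentrated at 1, the Galton-Watson process goes extinct almost surely, so q = 1.
(Algebraic check: The pgf is f(s) = 7/16 + 23/112·s + 5/14·s². The extinction probability q is the smallest fixed point of f in [0, 1]. Setting s = f(s):
  5/14·s² + (23/112 − 1)·s + 7/16 = 0
  5/14·s² − (7/16 + 5/14)·s + 7/16 = 0
which factors as (s − 1)·(5/14·s − 7/16) = 0, giving roots s = 1 and s = (7/16)/(5/14) = 49/40. Since 49/40 ≥ 1, the smallest root in [0, 1] is s = 1.)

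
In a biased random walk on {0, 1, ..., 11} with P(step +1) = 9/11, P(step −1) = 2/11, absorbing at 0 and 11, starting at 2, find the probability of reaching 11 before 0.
P(hit 11 before 0) = (1 − (2/9)^2) / (1 − (2/9)^11) = 4261625379/4483008223

Let u_k denote P(reach 11 before 0 | start at k). Boundary: u_0 = 0, u_11 = 1. Recurrence: u_k = 9/11·u_{k+1} + 2/11·u_{k-1} for 1 ≤ k ≤ 10. Try u_k = A + B·r^k with r = q/p = (2/11)/(9/11) = 2/9. Substitution satisfies the recurrence; boundary conditions give:
  u_k = (1 − r^k) / (1 − r^N) = (1 − (2/9)^2) / (1 − (2/9)^11) = 4261625379/4483008223.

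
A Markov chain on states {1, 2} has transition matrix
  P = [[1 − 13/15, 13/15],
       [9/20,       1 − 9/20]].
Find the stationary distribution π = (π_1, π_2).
π_1 = 27/79, π_2 = 52/79

Solve πP = π with π_1 + π_2 = 1. From πP = π: π_1 · (1 − 13/15) + π_2 · 9/20 = π_1 ⇒ π_2 · 9/20 = π_1 · 13/15 ⇒ π_2/π_1 = (13/15)/(9/20) = 52/27. Together with π_1 + π_2 = 1:
  π_1 = (9/20)/(13/15 + 9/20) = (9/20)/(79/60) = 27/79,
  π_2 = (13/15)/(13/15 + 9/20) = (13/15)/(79/60) = 52/79.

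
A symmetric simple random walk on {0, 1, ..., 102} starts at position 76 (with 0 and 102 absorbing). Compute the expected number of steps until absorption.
E[τ | X_0 = 76] = 1976

Let v_k = E[τ | X_0 = k]. Boundary: v_0 = v_102 = 0. Recurrence: v_k = 1 + (v_{k-1} + v_{k+1})/2 for 1 ≤ k ≤ 101. The particular solution to v_k − (v_{k-1} + v_{k+1})/2 = 1 is v_k = −k^2. Adding homogeneous solution A + B k and matching boundaries gives v_k = k (102 − k). Substituting k = 76: v_76 = 76 · 26 = 1976.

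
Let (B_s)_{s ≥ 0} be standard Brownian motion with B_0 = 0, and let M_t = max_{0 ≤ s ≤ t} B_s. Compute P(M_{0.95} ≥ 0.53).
P(M_{0.95} ≥ 0.53) = 2·P(B_{0.95} ≥ 0.53) = 2(1 − Φ(0.53/√0.95)) ≈ 0.5866

By the reflection principle for Brownian motion, P(M_t ≥ a) = 2 · P(B_t ≥ a) for a ≥ 0. Since B_t ~ N(0, t), P(B_t ≥ 0.53) = 1 − Φ(0.53/√t) = 1 − Φ(0.53/√0.95) = 1 − Φ(0.5438). So
  P(M_{0.95} ≥ 0.53) = 2(1 − Φ(0.5438)) ≈ 0.5866.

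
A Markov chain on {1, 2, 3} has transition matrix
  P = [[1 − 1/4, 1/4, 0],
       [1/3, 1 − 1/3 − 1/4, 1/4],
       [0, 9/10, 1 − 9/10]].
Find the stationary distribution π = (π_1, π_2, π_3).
π = (24/47, 18/47, 5/47)

This is a birth-death chain on three states, which satisfies detailed balance: π_1 · P_{12} = π_2 · P_{21} and π_2 · P_{23} = π_3 · P_{32}.
From π_1 · 1/4 = π_2 · 1/3: π_2/π_1 = (1/4)/(1/3) = 3/4.
From π_2 · 1/4 = π_3 · 9/10: π_3/π_2 = (1/4)/(9/10) = 5/18.
Take π_1 proportional to 1; then unnormalized π = (1, 3/4, 5/24). Normalize by dividing by the sum 47/24:
  π = (24/47, 18/47, 5/47).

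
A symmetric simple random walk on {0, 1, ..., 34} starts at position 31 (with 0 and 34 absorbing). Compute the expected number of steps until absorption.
E[τ | X_0 = 31] = 93

Let v_k = E[τ | X_0 = k]. Boundary: v_0 = v_34 = 0. Recurrence: v_k = 1 + (v_{k-1} + v_{k+1})/2 for 1 ≤ k ≤ 33. The particular solution to v_k − (v_{k-1} + v_{k+1})/2 = 1 is v_k = −k^2. Adding homogeneous solution A + B k and matching boundaries gives v_k = k (34 − k). Substituting k = 31: v_31 = 31 · 3 = 93.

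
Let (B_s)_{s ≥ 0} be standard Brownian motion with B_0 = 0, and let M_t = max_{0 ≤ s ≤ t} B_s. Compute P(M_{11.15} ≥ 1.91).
P(M_{11.15} ≥ 1.91) = 2·P(B_{11.15} ≥ 1.91) = 2(1 − Φ(1.91/√11.15)) ≈ 0.5673

By the reflection principle for Brownian motion, P(M_t ≥ a) = 2 · P(B_t ≥ a) for a ≥ 0. Since B_t ~ N(0, t), P(B_t ≥ 1.91) = 1 − Φ(1.91/√t) = 1 − Φ(1.91/√11.15) = 1 − Φ(0.5720). So
  P(M_{11.15} ≥ 1.91) = 2(1 − Φ(0.5720)) ≈ 0.5673.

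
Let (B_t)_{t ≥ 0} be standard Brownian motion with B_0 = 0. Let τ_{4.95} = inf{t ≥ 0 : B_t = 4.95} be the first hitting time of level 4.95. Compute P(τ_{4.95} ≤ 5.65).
P(τ_{4.95} ≤ 5.65) = 2(1 − Φ(4.95/√5.65)) = 2(1 − Φ(2.0825)) ≈ 0.0373

By the reflection principle for standard BM, P(τ_b ≤ t) = 2 · P(B_t ≥ b). Since B_t ~ N(0, t), P(B_t ≥ 4.95) = 1 − Φ(4.95/√t) = 1 − Φ(4.95/√5.65) = 1 − Φ(2.0825) ≈ 0.01865. Doubling: P(τ_{4.95} ≤ 5.65) ≈ 2 · 0.01865 = 0.03730 ≈ 0.0373.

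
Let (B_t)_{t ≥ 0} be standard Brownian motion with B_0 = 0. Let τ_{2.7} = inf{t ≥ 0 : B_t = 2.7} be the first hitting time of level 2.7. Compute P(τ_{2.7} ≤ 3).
P(τ_{2.7} ≤ 3) = 2(1 − Φ(2.7/√3)) = 2(1 − Φ(1.5588)) ≈ 0.1190

By the reflection principle for standard BM, P(τ_b ≤ t) = 2 · P(B_t ≥ b). Since B_t ~ N(0, t), P(B_t ≥ 2.7) = 1 − Φ(2.7/√t) = 1 − Φ(2.7/√3) = 1 − Φ(1.5588) ≈ 0.05952. Doubling: P(τ_{2.7} ≤ 3) ≈ 2 · 0.05952 = 0.11904 ≈ 0.1190.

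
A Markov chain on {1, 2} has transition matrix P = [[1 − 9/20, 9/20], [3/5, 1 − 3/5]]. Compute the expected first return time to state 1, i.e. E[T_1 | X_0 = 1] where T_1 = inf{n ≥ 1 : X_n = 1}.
E[T_1 | X_0 = 1] = 1/π_1 = 7/4

For an irreducible recurrent Markov chain with stationary distribution π, E[T_i | X_0 = i] = 1/π_i (Kac's formula). Here π_1 = (3/5)/(9/20 + 3/5) = (3/5)/(21/20) = 4/7, so E[T_1 | X_0 = 1] = 1/π_1 = (9/20 + 3/5)/(3/5) = (21/20)/(3/5) = 7/4.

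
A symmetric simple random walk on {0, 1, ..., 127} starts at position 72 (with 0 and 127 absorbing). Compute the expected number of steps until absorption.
E[τ | X_0 = 72] = 3960

Let v_k = E[τ | X_0 = k]. Boundary: v_0 = v_127 = 0. Recurrence: v_k = 1 + (v_{k-1} + v_{k+1})/2 for 1 ≤ k ≤ 126. The particular solution to v_k − (v_{k-1} + v_{k+1})/2 = 1 is v_k = −k^2. Adding homogeneous solution A + B k and matching boundaries gives v_k = k (127 − k). Substituting k = 72: v_72 = 72 · 55 = 3960.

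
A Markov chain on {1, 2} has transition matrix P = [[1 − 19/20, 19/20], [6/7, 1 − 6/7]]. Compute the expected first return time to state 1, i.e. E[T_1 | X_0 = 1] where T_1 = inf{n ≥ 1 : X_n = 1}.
E[T_1 | X_0 = 1] = 1/π_1 = 253/120

For an irreducible recurrent Markov chain with stationary distribution π, E[T_i | X_0 = i] = 1/π_i (Kac's formula). Here π_1 = (6/7)/(19/20 + 6/7) = (6/7)/(253/140) = 120/253, so E[T_1 | X_0 = 1] = 1/π_1 = (19/20 + 6/7)/(6/7) = (253/140)/(6/7) = 253/120.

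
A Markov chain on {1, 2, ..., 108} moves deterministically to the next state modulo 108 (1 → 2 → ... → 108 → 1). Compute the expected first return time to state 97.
E[T_97 | X_0 = 97] = 108

The chain cycles deterministically, so starting at state 97 it returns in exactly 108 steps. Equivalently, the stationary distribution is uniform π_j = 1/108 for every state j, so by Kac's formula E[T_97] = 1/π_97 = 108.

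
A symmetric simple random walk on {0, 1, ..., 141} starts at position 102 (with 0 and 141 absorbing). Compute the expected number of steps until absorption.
E[τ | X_0 = 102] = 3978

Let v_k = E[τ | X_0 = k]. Boundary: v_0 = v_141 = 0. Recurrence: v_k = 1 + (v_{k-1} + v_{k+1})/2 for 1 ≤ k ≤ 140. The particular solution to v_k − (v_{k-1} + v_{k+1})/2 = 1 is v_k = −k^2. Adding homogeneous solution A + B k and matching boundaries gives v_k = k (141 − k). Substituting k = 102: v_102 = 102 · 39 = 3978.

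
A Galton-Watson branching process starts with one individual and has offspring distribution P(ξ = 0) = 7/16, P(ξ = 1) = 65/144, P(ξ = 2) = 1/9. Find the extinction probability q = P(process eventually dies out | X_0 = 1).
q = 1

Mean offspring μ = 0·7/16 + 1·65/144 + 2·1/9 = 97/144 ≤ 1. For μ ≤ 1 with offspring not concentrated at 1, the Galton-Watson process goes extinct almost surely, so q = 1.
(Algebraic check: The pgf is f(s) = 7/16 + 65/144·s + 1/9·s². The extinction probability q is the smallest fixed point of f in [0, 1]. Setting s = f(s):
  1/9·s² + (65/144 − 1)·s + 7/16 = 0
  1/9·s² − (7/16 + 1/9)·s + 7/16 = 0
which factors as (s − 1)·(1/9·s − 7/16) = 0, giving roots s = 1 and s = (7/16)/(1/9) = 63/16. Since 63/16 ≥ 1, the smallest root in [0, 1] is s = 1.)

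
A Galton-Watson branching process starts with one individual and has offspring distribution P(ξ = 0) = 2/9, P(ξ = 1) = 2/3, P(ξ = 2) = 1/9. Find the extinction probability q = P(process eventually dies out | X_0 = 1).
q = 1

Mean offspring μ = 0·2/9 + 1·2/3 + 2·1/9 = 8/9 ≤ 1. For μ ≤ 1 with offspring not concentrated at 1, the Galton-Watson process goes extinct almost surely, so q = 1.
(Algebraic check: The pgf is f(s) = 2/9 + 2/3·s + 1/9·s². The extinction probability q is the smallest fixed point of f in [0, 1]. Setting s = f(s):
  1/9·s² + (2/3 − 1)·s + 2/9 = 0
  1/9·s² − (2/9 + 1/9)·s + 2/9 = 0
which factors as (s − 1)·(1/9·s − 2/9) = 0, giving roots s = 1 and s = (2/9)/(1/9) = 2. Since 2 ≥ 1, the smallest root in [0, 1] is s = 1.)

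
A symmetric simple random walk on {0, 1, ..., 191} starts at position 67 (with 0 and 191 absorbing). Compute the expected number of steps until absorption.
E[τ | X_0 = 67] = 8308

Let v_k = E[τ | X_0 = k]. Boundary: v_0 = v_191 = 0. Recurrence: v_k = 1 + (v_{k-1} + v_{k+1})/2 for 1 ≤ k ≤ 190. The particular solution to v_k − (v_{k-1} + v_{k+1})/2 = 1 is v_k = −k^2. Adding homogeneous solution A + B k and matching boundaries gives v_k = k (191 − k). Substituting k = 67: v_67 = 67 · 124 = 8308.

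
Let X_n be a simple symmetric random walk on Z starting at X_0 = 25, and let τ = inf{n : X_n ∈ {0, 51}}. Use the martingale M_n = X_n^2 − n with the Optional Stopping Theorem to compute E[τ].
E[τ] = 650

M_n = X_n^2 − n is a martingale (since E[X_{n+1}^2 | F_n] = X_n^2 + 1). By OST (τ has finite mean in a bounded region), E[M_τ] = E[M_0] = X_0^2 − 0 = 25^2 = 625. Also E[M_τ] = E[X_τ^2] − E[τ]. The walk exits at 0 or 51, with P(hit 51 first) = 25/51, so E[X_τ^2] = 51^2 · 25/51 + 0 = 1275. Thus E[τ] = E[X_τ^2] − E[M_τ] = 1275 − 625 = 650 = 25(51 − 25) = 650.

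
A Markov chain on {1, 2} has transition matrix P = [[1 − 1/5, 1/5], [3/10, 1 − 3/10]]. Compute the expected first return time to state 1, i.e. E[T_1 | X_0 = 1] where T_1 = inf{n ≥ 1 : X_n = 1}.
E[T_1 | X_0 = 1] = 1/π_1 = 5/3

For an irreducible recurrent Markov chain with stationary distribution π, E[T_i | X_0 = i] = 1/π_i (Kac's formula). Here π_1 = (3/10)/(1/5 + 3/10) = (3/10)/(1/2) = 3/5, so E[T_1 | X_0 = 1] = 1/π_1 = (1/5 + 3/10)/(3/10) = (1/2)/(3/10) = 5/3.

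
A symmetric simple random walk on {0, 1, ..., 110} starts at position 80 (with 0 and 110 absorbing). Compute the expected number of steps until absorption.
E[τ | X_0 = 80] = 2400

Let v_k = E[τ | X_0 = k]. Boundary: v_0 = v_110 = 0. Recurrence: v_k = 1 + (v_{k-1} + v_{k+1})/2 for 1 ≤ k ≤ 109. The particular solution to v_k − (v_{k-1} + v_{k+1})/2 = 1 is v_k = −k^2. Adding homogeneous solution A + B k and matching boundaries gives v_k = k (110 − k). Substituting k = 80: v_80 = 80 · 30 = 2400.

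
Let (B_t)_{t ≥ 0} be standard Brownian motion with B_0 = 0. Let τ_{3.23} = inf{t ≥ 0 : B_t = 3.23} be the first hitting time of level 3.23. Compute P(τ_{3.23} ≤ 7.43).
P(τ_{3.23} ≤ 7.43) = 2(1 − Φ(3.23/√7.43)) = 2(1 − Φ(1.1850)) ≈ 0.2360

By the reflection principle for standard BM, P(τ_b ≤ t) = 2 · P(B_t ≥ b). Since B_t ~ N(0, t), P(B_t ≥ 3.23) = 1 − Φ(3.23/√t) = 1 − Φ(3.23/√7.43) = 1 − Φ(1.1850) ≈ 0.11801. Doubling: P(τ_{3.23} ≤ 7.43) ≈ 2 · 0.11801 = 0.23602 ≈ 0.2360.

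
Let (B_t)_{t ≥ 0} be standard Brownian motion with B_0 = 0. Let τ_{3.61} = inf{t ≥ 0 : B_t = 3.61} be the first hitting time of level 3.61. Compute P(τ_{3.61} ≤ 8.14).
P(τ_{3.61} ≤ 8.14) = 2(1 − Φ(3.61/√8.14)) = 2(1 − Φ(1.2653)) ≈ 0.2058

By the reflection principle for standard BM, P(τ_b ≤ t) = 2 · P(B_t ≥ b). Since B_t ~ N(0, t), P(B_t ≥ 3.61) = 1 − Φ(3.61/√t) = 1 − Φ(3.61/√8.14) = 1 − Φ(1.2653) ≈ 0.10288. Doubling: P(τ_{3.61} ≤ 8.14) ≈ 2 · 0.10288 = 0.20576 ≈ 0.2058.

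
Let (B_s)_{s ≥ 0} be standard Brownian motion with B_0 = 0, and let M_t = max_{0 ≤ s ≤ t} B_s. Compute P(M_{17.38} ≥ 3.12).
P(M_{17.38} ≥ 3.12) = 2·P(B_{17.38} ≥ 3.12) = 2(1 − Φ(3.12/√17.38)) ≈ 0.4542

By the reflection principle for Brownian motion, P(M_t ≥ a) = 2 · P(B_t ≥ a) for a ≥ 0. Since B_t ~ N(0, t), P(B_t ≥ 3.12) = 1 − Φ(3.12/√t) = 1 − Φ(3.12/√17.38) = 1 − Φ(0.7484). So
  P(M_{17.38} ≥ 3.12) = 2(1 − Φ(0.7484)) ≈ 0.4542.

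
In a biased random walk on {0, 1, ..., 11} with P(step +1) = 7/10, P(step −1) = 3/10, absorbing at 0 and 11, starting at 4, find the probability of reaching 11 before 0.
P(hit 11 before 0) = (1 − (3/7)^4) / (1 − (3/7)^11) = 477654940/494287399

Let u_k denote P(reach 11 before 0 | start at k). Boundary: u_0 = 0, u_11 = 1. Recurrence: u_k = 7/10·u_{k+1} + 3/10·u_{k-1} for 1 ≤ k ≤ 10. Try u_k = A + B·r^k with r = q/p = (3/10)/(7/10) = 3/7. Substitution satisfies the recurrence; boundary conditions give:
  u_k = (1 − r^k) / (1 − r^N) = (1 − (3/7)^4) / (1 − (3/7)^11) = 477654940/494287399.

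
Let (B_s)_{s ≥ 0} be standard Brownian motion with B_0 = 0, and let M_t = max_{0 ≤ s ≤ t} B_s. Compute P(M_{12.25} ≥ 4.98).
P(M_{12.25} ≥ 4.98) = 2·P(B_{12.25} ≥ 4.98) = 2(1 − Φ(4.98/√12.25)) ≈ 0.1548

By the reflection principle for Brownian motion, P(M_t ≥ a) = 2 · P(B_t ≥ a) for a ≥ 0. Since B_t ~ N(0, t), P(B_t ≥ 4.98) = 1 − Φ(4.98/√t) = 1 − Φ(4.98/√12.25) = 1 − Φ(1.4229). So
  P(M_{12.25} ≥ 4.98) = 2(1 − Φ(1.4229)) ≈ 0.1548.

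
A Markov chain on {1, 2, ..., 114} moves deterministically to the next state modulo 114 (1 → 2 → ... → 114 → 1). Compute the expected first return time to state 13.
E[T_13 | X_0 = 13] = 114

The chain cycles deterministically, so starting at state 13 it returns in exactly 114 steps. Equivalently, the stationary distribution is uniform π_j = 1/114 for every state j, so by Kac's formula E[T_13] = 1/π_13 = 114.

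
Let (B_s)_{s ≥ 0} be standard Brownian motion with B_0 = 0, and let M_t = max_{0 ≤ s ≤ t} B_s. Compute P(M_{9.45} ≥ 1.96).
P(M_{9.45} ≥ 1.96) = 2·P(B_{9.45} ≥ 1.96) = 2(1 − Φ(1.96/√9.45)) ≈ 0.5237

By the reflection principle for Brownian motion, P(M_t ≥ a) = 2 · P(B_t ≥ a) for a ≥ 0. Since B_t ~ N(0, t), P(B_t ≥ 1.96) = 1 − Φ(1.96/√t) = 1 − Φ(1.96/√9.45) = 1 − Φ(0.6376). So
  P(M_{9.45} ≥ 1.96) = 2(1 − Φ(0.6376)) ≈ 0.5237.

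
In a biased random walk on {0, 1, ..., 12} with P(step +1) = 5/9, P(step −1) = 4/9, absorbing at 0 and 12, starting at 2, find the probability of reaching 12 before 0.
P(hit 12 before 0) = (1 − (4/5)^2) / (1 − (4/5)^12) = 9765625/25262601

Let u_k denote P(reach 12 before 0 | start at k). Boundary: u_0 = 0, u_12 = 1. Recurrence: u_k = 5/9·u_{k+1} + 4/9·u_{k-1} for 1 ≤ k ≤ 11. Try u_k = A + B·r^k with r = q/p = (4/9)/(5/9) = 4/5. Substitution satisfies the recurrence; boundary conditions give:
  u_k = (1 − r^k) / (1 − r^N) = (1 − (4/5)^2) / (1 − (4/5)^12) = 9765625/25262601.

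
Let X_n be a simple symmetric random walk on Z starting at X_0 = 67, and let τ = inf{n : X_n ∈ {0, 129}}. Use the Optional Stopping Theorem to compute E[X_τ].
E[X_τ] = 67

X_n is a martingale and τ is a bounded-mean stopping time (indeed τ is finite a.s. with bounded expectation since the walk is in a bounded region). By the OST, E[X_τ] = E[X_0] = 67. Equivalently: E[X_τ] = 129 · P(hit 129 first) + 0 · P(hit 0 first) = 129 · (67/129) = 67.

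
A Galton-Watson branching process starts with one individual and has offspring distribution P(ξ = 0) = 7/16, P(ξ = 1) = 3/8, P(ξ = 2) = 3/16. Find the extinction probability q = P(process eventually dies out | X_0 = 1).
q = 1

Mean offspring μ = 0·7/16 + 1·3/8 + 2·3/16 = 3/4 ≤ 1. For μ ≤ 1 with offspring not concentrated at 1, the Galton-Watson process goes extinct almost surely, so q = 1.
(Algebraic check: The pgf is f(s) = 7/16 + 3/8·s + 3/16·s². The extinction probability q is the smallest fixed point of f in [0, 1]. Setting s = f(s):
  3/16·s² + (3/8 − 1)·s + 7/16 = 0
  3/16·s² − (7/16 + 3/16)·s + 7/16 = 0
which factors as (s − 1)·(3/16·s − 7/16) = 0, giving roots s = 1 and s = (7/16)/(3/16) = 7/3. Since 7/3 ≥ 1, the smallest root in [0, 1] is s = 1.)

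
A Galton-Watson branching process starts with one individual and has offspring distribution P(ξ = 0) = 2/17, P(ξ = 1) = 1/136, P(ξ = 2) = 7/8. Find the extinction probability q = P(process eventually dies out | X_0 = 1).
q = 16/119

The pgf is f(s) = 2/17 + 1/136·s + 7/8·s². The extinction probability q is the smallest fixed point of f in [0, 1]. Setting s = f(s):
  7/8·s² + (1/136 − 1)·s + 2/17 = 0
  7/8·s² − (2/17 + 7/8)·s + 2/17 = 0
which factors as (s − 1)·(7/8·s − 2/17) = 0, giving roots s = 1 and s = (2/17)/(7/8) = 16/119.
Mean offspring μ = 1/136 + 2·7/8 = 239/136 > 1 (supercritical), so q < 1. The extinction probability is the smaller root: q = (2/17)/(7/8) = 16/119.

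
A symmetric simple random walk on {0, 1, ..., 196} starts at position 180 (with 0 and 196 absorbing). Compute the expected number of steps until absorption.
E[τ | X_0 = 180] = 2880

Let v_k = E[τ | X_0 = k]. Boundary: v_0 = v_196 = 0. Recurrence: v_k = 1 + (v_{k-1} + v_{k+1})/2 for 1 ≤ k ≤ 195. The particular solution to v_k − (v_{k-1} + v_{k+1})/2 = 1 is v_k = −k^2. Adding homogeneous solution A + B k and matching boundaries gives v_k = k (196 − k). Substituting k = 180: v_180 = 180 · 16 = 2880.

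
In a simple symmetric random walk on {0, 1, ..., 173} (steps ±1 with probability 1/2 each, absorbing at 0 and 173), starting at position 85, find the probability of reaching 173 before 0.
P(hit 173 before 0) = 85/173

Let u_k = P(hit 173 before 0 | start at k). Then u_0 = 0, u_173 = 1, and u_k = u_{k-1}/2 + u_{k+1}/2 for 1 ≤ k ≤ 172. This harmonic recurrence is solved by u_k = k/173, giving u_85 = 85/173.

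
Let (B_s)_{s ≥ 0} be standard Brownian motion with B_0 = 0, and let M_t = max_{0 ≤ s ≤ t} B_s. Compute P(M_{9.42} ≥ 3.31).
P(M_{9.42} ≥ 3.31) = 2·P(B_{9.42} ≥ 3.31) = 2(1 − Φ(3.31/√9.42)) ≈ 0.2808

By the reflection principle for Brownian motion, P(M_t ≥ a) = 2 · P(B_t ≥ a) for a ≥ 0. Since B_t ~ N(0, t), P(B_t ≥ 3.31) = 1 − Φ(3.31/√t) = 1 − Φ(3.31/√9.42) = 1 − Φ(1.0785). So
  P(M_{9.42} ≥ 3.31) = 2(1 − Φ(1.0785)) ≈ 0.2808.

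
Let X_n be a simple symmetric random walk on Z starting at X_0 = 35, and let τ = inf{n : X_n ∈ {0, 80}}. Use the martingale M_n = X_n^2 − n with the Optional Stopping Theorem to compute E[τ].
E[τ] = 1575

M_n = X_n^2 − n is a martingale (since E[X_{n+1}^2 | F_n] = X_n^2 + 1). By OST (τ has finite mean in a bounded region), E[M_τ] = E[M_0] = X_0^2 − 0 = 35^2 = 1225. Also E[M_τ] = E[X_τ^2] − E[τ]. The walk exits at 0 or 80, with P(hit 80 first) = 35/80, so E[X_τ^2] = 80^2 · 35/80 + 0 = 2800. Thus E[τ] = E[X_τ^2] − E[M_τ] = 2800 − 1225 = 1575 = 35(80 − 35) = 1575.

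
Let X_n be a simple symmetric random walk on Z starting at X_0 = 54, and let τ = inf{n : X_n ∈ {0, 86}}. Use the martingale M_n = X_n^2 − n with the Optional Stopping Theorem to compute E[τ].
E[τ] = 1728

M_n = X_n^2 − n is a martingale (since E[X_{n+1}^2 | F_n] = X_n^2 + 1). By OST (τ has finite mean in a bounded region), E[M_τ] = E[M_0] = X_0^2 − 0 = 54^2 = 2916. Also E[M_τ] = E[X_τ^2] − E[τ]. The walk exits at 0 or 86, with P(hit 86 first) = 54/86, so E[X_τ^2] = 86^2 · 54/86 + 0 = 4644. Thus E[τ] = E[X_τ^2] − E[M_τ] = 4644 − 2916 = 1728 = 54(86 − 54) = 1728.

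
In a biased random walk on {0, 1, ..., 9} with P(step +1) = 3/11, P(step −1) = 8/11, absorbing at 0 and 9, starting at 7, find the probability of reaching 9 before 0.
P(hit 9 before 0) = (1 − (8/3)^7) / (1 − (8/3)^9) = 3770937/26839609

Let u_k denote P(reach 9 before 0 | start at k). Boundary: u_0 = 0, u_9 = 1. Recurrence: u_k = 3/11·u_{k+1} + 8/11·u_{k-1} for 1 ≤ k ≤ 8. Try u_k = A + B·r^k with r = q/p = (8/11)/(3/11) = 8/3. Substitution satisfies the recurrence; boundary conditions give:
  u_k = (1 − r^k) / (1 − r^N) = (1 − (8/3)^7) / (1 − (8/3)^9) = 3770937/26839609.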